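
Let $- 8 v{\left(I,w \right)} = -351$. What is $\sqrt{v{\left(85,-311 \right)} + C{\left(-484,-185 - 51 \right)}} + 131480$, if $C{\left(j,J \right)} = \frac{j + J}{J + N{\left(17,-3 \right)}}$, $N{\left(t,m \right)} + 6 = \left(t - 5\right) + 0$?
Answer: $131480 + \frac{93 \sqrt{46}}{92} \approx 1.3149 \cdot 10^{5}$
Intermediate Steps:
$v{\left(I,w \right)} = \frac{351}{8}$ ($v{\left(I,w \right)} = \left(- \frac{1}{8}\right) \left(-351\right) = \frac{351}{8}$)
$N{\left(t,m \right)} = -11 + t$ ($N{\left(t,m \right)} = -6 + \left(\left(t - 5\right) + 0\right) = -6 + \left(\left(-5 + t\right) + 0\right) = -6 + \left(-5 + t\right) = -11 + t$)
$C{\left(j,J \right)} = \frac{J + j}{6 + J}$ ($C{\left(j,J \right)} = \frac{j + J}{J + \left(-11 + 17\right)} = \frac{J + j}{J + 6} = \frac{J + j}{6 + J}$)
$\sqrt{v{\left(85,-311 \right)} + C{\left(-484,-185 - 51 \right)}} + 131480 = \sqrt{\frac{351}{8} + \frac{\left(-185 - 51\right) - 484}{6 - 236}} + 131480 = \sqrt{\frac{351}{8} + \frac{-236 - 484}{6 - 236}} + 131480 = \sqrt{\frac{351}{8} + \frac{1}{-230} \left(-720\right)} + 131480 = \sqrt{\frac{351}{8} - - \frac{72}{23}} + 131480 = \sqrt{\frac{351}{8} + \frac{72}{23}} + 131480 = \sqrt{\frac{8649}{184}} + 131480 = \frac{93 \sqrt{46}}{92} + 131480 = 131480 + \frac{93 \sqrt{46}}{92}$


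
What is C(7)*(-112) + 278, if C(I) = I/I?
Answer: 166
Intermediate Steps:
C(I) = 1
C(7)*(-112) + 278 = 1*(-112) + 278 = -112 + 278 = 166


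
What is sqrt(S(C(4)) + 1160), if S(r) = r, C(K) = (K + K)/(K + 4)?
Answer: 3*sqrt(129) ≈ 34.073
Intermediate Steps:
C(K) = 2*K/(4 + K) (C(K) = (2*K)/(4 + K) = 2*K/(4 + K))
sqrt(S(C(4)) + 1160) = sqrt(2*4/(4 + 4) + 1160) = sqrt(2*4/8 + 1160) = sqrt(2*4*(1/8) + 1160) = sqrt(1 + 1160) = sqrt(1161) = 3*sqrt(129)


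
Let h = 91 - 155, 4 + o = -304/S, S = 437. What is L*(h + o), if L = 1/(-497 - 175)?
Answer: 395/3864 ≈ 0.10223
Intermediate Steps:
o = -108/23 (o = -4 - 304/437 = -4 - 304*1/437 = -4 - 16/23 = -108/23 ≈ -4.6956)
h = -64
L = -1/672 (L = 1/(-672) = -1/672 ≈ -0.0014881)
L*(h + o) = -(-64 - 108/23)/672 = -1/672*(-1580/23) = 395/3864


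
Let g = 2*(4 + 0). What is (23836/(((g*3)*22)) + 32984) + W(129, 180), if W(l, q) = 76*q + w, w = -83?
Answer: 6154651/132 ≈ 46626.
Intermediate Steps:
g = 8 (g = 2*4 = 8)
W(l, q) = -83 + 76*q (W(l, q) = 76*q - 83 = -83 + 76*q)
(23836/(((g*3)*22)) + 32984) + W(129, 180) = (23836/(((8*3)*22)) + 32984) + (-83 + 76*180) = (23836/((24*22)) + 32984) + (-83 + 13680) = (23836/528 + 32984) + 13597 = (23836*(1/528) + 32984) + 13597 = (5959/132 + 32984) + 13597 = 4359847/132 + 13597 = 6154651/132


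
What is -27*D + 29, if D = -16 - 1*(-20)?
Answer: -79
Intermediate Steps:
D = 4 (D = -16 + 20 = 4)
-27*D + 29 = -27*4 + 29 = -108 + 29 = -79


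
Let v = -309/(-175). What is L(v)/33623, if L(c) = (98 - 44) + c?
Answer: 9759/5884025 ≈ 0.0016586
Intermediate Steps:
v = 309/175 (v = -309*(-1/175) = 309/175 ≈ 1.7657)
L(c) = 54 + c
L(v)/33623 = (54 + 309/175)/33623 = (9759/175)*(1/33623) = 9759/5884025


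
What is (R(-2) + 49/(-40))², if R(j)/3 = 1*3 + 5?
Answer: 829921/1600 ≈ 518.70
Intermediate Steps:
R(j) = 24 (R(j) = 3*(1*3 + 5) = 3*(3 + 5) = 3*8 = 24)
(R(-2) + 49/(-40))² = (24 + 49/(-40))² = (24 + 49*(-1/40))² = (24 - 49/40)² = (911/40)² = 829921/1600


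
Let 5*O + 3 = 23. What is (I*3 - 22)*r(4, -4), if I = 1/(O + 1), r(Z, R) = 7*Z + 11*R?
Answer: 1712/5 ≈ 342.40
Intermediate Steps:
O = 4 (O = -⅗ + (⅕)*23 = -⅗ + 23/5 = 4)
I = ⅕ (I = 1/(4 + 1) = 1/5 = ⅕ ≈ 0.20000)
(I*3 - 22)*r(4, -4) = ((⅕)*3 - 22)*(7*4 + 11*(-4)) = (⅗ - 22)*(28 - 44) = -107/5*(-16) = 1712/5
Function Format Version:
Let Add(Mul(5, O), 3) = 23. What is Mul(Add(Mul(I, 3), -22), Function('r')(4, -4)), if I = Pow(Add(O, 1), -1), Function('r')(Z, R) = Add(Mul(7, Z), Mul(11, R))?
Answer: Rational(1712, 5) ≈ 342.40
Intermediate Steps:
O = 4 (O = Add(Rational(-3, 5), Mul(Rational(1, 5), 23)) = Add(Rational(-3, 5), Rational(23, 5)) = 4)
I = Rational(1, 5) (I = Pow(Add(4, 1), -1) = Pow(5, -1) = Rational(1, 5) ≈ 0.20000)
Mul(Add(Mul(I, 3), -22), Function('r')(4, -4)) = Mul(Add(Mul(Rational(1, 5), 3), -22), Add(Mul(7, 4), Mul(11, -4))) = Mul(Add(Rational(3, 5), -22), Add(28, -44)) = Mul(Rational(-107, 5), -16) = Rational(1712, 5)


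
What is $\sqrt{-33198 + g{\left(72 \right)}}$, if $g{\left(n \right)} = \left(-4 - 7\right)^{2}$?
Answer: $i \sqrt{33077} \approx 181.87 i$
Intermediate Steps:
$g{\left(n \right)} = 121$ ($g{\left(n \right)} = \left(-11\right)^{2} = 121$)
$\sqrt{-33198 + g{\left(72 \right)}} = \sqrt{-33198 + 121} = \sqrt{-33077} = i \sqrt{33077}$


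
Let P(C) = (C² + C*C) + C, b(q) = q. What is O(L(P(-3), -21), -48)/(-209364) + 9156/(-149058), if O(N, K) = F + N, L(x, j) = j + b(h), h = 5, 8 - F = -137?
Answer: -15366391/247677612 ≈ -0.062042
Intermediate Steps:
F = 145 (F = 8 - 1*(-137) = 8 + 137 = 145)
P(C) = C + 2*C² (P(C) = (C² + C²) + C = 2*C² + C = C + 2*C²)
L(x, j) = 5 + j (L(x, j) = j + 5 = 5 + j)
O(N, K) = 145 + N
O(L(P(-3), -21), -48)/(-209364) + 9156/(-149058) = (145 + (5 - 21))/(-209364) + 9156/(-149058) = (145 - 16)*(-1/209364) + 9156*(-1/149058) = 129*(-1/209364) - 218/3549 = -43/69788 - 218/3549 = -15366391/247677612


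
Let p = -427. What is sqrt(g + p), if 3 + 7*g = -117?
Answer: I*sqrt(21763)/7 ≈ 21.075*I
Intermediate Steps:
g = -120/7 (g = -3/7 + (1/7)*(-117) = -3/7 - 117/7 = -120/7 ≈ -17.143)
sqrt(g + p) = sqrt(-120/7 - 427) = sqrt(-3109/7) = I*sqrt(21763)/7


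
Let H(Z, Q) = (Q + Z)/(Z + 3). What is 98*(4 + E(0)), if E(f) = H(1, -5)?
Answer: 294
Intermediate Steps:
H(Z, Q) = (Q + Z)/(3 + Z)
E(f) = -1 (E(f) = (-5 + 1)/(3 + 1) = -4/4 = (¼)*(-4) = -1)
98*(4 + E(0)) = 98*(4 - 1) = 98*3 = 294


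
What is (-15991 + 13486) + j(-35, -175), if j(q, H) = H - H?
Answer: -2505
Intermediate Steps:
j(q, H) = 0
(-15991 + 13486) + j(-35, -175) = (-15991 + 13486) + 0 = -2505 + 0 = -2505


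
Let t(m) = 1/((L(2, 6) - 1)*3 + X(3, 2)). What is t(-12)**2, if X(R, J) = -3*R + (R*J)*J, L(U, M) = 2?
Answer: 1/36 ≈ 0.027778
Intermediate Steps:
X(R, J) = -3*R + R*J**2 (X(R, J) = -3*R + (J*R)*J = -3*R + R*J**2)
t(m) = 1/6 (t(m) = 1/((2 - 1)*3 + 3*(-3 + 2**2)) = 1/(1*3 + 3*(-3 + 4)) = 1/(3 + 3*1) = 1/(3 + 3) = 1/6)
t(-12)**2 = (1/6)**2 = 1/36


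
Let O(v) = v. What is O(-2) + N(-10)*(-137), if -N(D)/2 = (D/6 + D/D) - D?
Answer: 7666/3 ≈ 2555.3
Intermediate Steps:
N(D) = -2 + 5*D/3 (N(D) = -2*((D/6 + D/D) - D) = -2*((D*(1/6) + 1) - D) = -2*((D/6 + 1) - D) = -2*((1 + D/6) - D) = -2*(1 - 5*D/6) = -2 + 5*D/3)
O(-2) + N(-10)*(-137) = -2 + (-2 + (5/3)*(-10))*(-137) = -2 + (-2 - 50/3)*(-137) = -2 - 56/3*(-137) = -2 + 7672/3 = 7666/3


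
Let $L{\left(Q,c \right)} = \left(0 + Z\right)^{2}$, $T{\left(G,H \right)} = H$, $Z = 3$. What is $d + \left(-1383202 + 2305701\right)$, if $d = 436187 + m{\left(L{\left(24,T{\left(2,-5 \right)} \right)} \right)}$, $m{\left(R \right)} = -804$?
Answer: $1357882$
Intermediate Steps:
$L{\left(Q,c \right)} = 9$ ($L{\left(Q,c \right)} = \left(0 + 3\right)^{2} = 3^{2} = 9$)
$d = 435383$ ($d = 436187 - 804 = 435383$)
$d + \left(-1383202 + 2305701\right) = 435383 + \left(-1383202 + 2305701\right) = 435383 + 922499 = 1357882$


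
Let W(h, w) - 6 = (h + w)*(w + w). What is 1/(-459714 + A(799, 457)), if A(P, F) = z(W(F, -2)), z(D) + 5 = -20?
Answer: -1/459739 ≈ -2.1751e-6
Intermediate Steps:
W(h, w) = 6 + 2*w*(h + w) (W(h, w) = 6 + (h + w)*(w + w) = 6 + (h + w)*(2*w) = 6 + 2*w*(h + w))
z(D) = -25 (z(D) = -5 - 20 = -25)
A(P, F) = -25
1/(-459714 + A(799, 457)) = 1/(-459714 - 25) = 1/(-459739) = -1/459739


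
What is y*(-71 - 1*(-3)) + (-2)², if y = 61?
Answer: -4144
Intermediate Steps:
y*(-71 - 1*(-3)) + (-2)² = 61*(-71 - 1*(-3)) + (-2)² = 61*(-71 + 3) + 4 = 61*(-68) + 4 = -4148 + 4 = -4144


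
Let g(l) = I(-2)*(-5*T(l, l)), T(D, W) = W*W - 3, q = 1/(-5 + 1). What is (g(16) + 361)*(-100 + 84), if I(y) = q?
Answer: -10836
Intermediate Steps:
q = -¼ (q = 1/(-4) = -¼ ≈ -0.25000)
I(y) = -¼
T(D, W) = -3 + W² (T(D, W) = W² - 3 = -3 + W²)
g(l) = -15/4 + 5*l²/4 (g(l) = -(-5)*(-3 + l²)/4 = -(15 - 5*l²)/4 = -15/4 + 5*l²/4)
(g(16) + 361)*(-100 + 84) = ((-15/4 + (5/4)*16²) + 361)*(-100 + 84) = ((-15/4 + (5/4)*256) + 361)*(-16) = ((-15/4 + 320) + 361)*(-16) = (1265/4 + 361)*(-16) = (2709/4)*(-16) = -10836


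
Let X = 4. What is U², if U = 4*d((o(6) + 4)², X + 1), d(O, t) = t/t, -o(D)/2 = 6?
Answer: 16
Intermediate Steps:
o(D) = -12 (o(D) = -2*6 = -12)
d(O, t) = 1
U = 4 (U = 4*1 = 4)
U² = 4² = 16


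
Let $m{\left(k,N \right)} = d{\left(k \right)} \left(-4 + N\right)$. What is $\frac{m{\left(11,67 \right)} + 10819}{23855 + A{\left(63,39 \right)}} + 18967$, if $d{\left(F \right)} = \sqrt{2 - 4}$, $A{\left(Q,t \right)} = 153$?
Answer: $\frac{455370555}{24008} + \frac{63 i \sqrt{2}}{24008} \approx 18967.0 + 0.0037111 i$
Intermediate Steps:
$d{\left(F \right)} = i \sqrt{2}$ ($d{\left(F \right)} = \sqrt{-2} = i \sqrt{2}$)
$m{\left(k,N \right)} = i \sqrt{2} \left(-4 + N\right)$
$\frac{m{\left(11,67 \right)} + 10819}{23855 + A{\left(63,39 \right)}} + 18967 = \frac{i \sqrt{2} \left(-4 + 67\right) + 10819}{23855 + 153} + 18967 = \frac{i \sqrt{2} \cdot 63 + 10819}{24008} + 18967 = \left(63 i \sqrt{2} + 10819\right) \frac{1}{24008} + 18967 = \left(10819 + 63 i \sqrt{2}\right) \frac{1}{24008} + 18967 = \left(\frac{10819}{24008} + \frac{63 i \sqrt{2}}{24008}\right) + 18967 = \frac{455370555}{24008} + \frac{63 i \sqrt{2}}{24008}$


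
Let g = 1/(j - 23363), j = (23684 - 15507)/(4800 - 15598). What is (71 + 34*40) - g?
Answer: 361015339579/252281851 ≈ 1431.0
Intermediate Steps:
j = -8177/10798 (j = 8177/(-10798) = 8177*(-1/10798) = -8177/10798 ≈ -0.75727)
g = -10798/252281851 (g = 1/(-8177/10798 - 23363) = 1/(-252281851/10798) = -10798/252281851 ≈ -4.2801e-5)
(71 + 34*40) - g = (71 + 34*40) - 1*(-10798/252281851) = (71 + 1360) + 10798/252281851 = 1431 + 10798/252281851 = 361015339579/252281851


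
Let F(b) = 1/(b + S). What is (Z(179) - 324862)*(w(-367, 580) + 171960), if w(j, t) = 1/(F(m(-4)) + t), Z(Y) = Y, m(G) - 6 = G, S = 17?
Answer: -615329863911257/11021 ≈ -5.5832e+10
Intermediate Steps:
m(G) = 6 + G
F(b) = 1/(17 + b) (F(b) = 1/(b + 17) = 1/(17 + b))
w(j, t) = 1/(1/19 + t) (w(j, t) = 1/(1/(17 + (6 - 4)) + t) = 1/(1/(17 + 2) + t) = 1/(1/19 + t))
(Z(179) - 324862)*(w(-367, 580) + 171960) = (179 - 324862)*(19/(1 + 19*580) + 171960) = -324683*(19/(1 + 11020) + 171960) = -324683*(19/11021 + 171960) = -324683*1895171179/11021 = -615329863911257/11021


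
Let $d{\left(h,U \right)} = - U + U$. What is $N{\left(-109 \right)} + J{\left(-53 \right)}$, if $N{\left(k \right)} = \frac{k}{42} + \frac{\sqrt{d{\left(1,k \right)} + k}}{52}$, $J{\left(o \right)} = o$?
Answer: $- \frac{2335}{42} + \frac{i \sqrt{109}}{52} \approx -55.595 + 0.20078 i$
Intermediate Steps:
$d{\left(h,U \right)} = 0$
$N{\left(k \right)} = \frac{k}{42} + \frac{\sqrt{k}}{52}$ ($N{\left(k \right)} = \frac{k}{42} + \frac{\sqrt{0 + k}}{52} = k \frac{1}{42} + \sqrt{k} \frac{1}{52} = \frac{k}{42} + \frac{\sqrt{k}}{52}$)
$N{\left(-109 \right)} + J{\left(-53 \right)} = \left(\frac{1}{42} \left(-109\right) + \frac{\sqrt{-109}}{52}\right) - 53 = \left(- \frac{109}{42} + \frac{i \sqrt{109}}{52}\right) - 53 = - \frac{2335}{42} + \frac{i \sqrt{109}}{52}$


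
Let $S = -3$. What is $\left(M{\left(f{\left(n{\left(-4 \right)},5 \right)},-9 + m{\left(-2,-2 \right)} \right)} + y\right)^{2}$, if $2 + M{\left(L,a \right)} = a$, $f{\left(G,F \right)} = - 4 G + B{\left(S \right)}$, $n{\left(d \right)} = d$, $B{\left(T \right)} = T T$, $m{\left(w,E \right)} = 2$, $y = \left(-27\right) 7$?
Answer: $39204$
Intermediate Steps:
$y = -189$
$B{\left(T \right)} = T^{2}$
$f{\left(G,F \right)} = 9 - 4 G$ ($f{\left(G,F \right)} = - 4 G + \left(-3\right)^{2} = - 4 G + 9 = 9 - 4 G$)
$M{\left(L,a \right)} = -2 + a$
$\left(M{\left(f{\left(n{\left(-4 \right)},5 \right)},-9 + m{\left(-2,-2 \right)} \right)} + y\right)^{2} = \left(\left(-2 + \left(-9 + 2\right)\right) - 189\right)^{2} = \left(\left(-2 - 7\right) - 189\right)^{2} = \left(-9 - 189\right)^{2} = \left(-198\right)^{2} = 39204$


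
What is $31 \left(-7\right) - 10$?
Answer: $-227$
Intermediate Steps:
$31 \left(-7\right) - 10 = -217 - 10 = -227$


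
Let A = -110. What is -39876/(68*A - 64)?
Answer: 9969/1886 ≈ 5.2858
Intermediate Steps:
-39876/(68*A - 64) = -39876/(68*(-110) - 64) = -39876/(-7480 - 64) = -39876/(-7544) = -39876*(-1/7544) = 9969/1886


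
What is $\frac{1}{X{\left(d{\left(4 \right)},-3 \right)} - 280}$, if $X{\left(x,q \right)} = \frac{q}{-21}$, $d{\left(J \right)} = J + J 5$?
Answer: $- \frac{7}{1959} \approx -0.0035733$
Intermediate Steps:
$d{\left(J \right)} = 6 J$ ($d{\left(J \right)} = J + 5 J = 6 J$)
$X{\left(x,q \right)} = - \frac{q}{21}$ ($X{\left(x,q \right)} = q \left(- \frac{1}{21}\right) = - \frac{q}{21}$)
$\frac{1}{X{\left(d{\left(4 \right)},-3 \right)} - 280} = \frac{1}{\left(- \frac{1}{21}\right) \left(-3\right) - 280} = \frac{1}{\frac{1}{7} - 280} = \frac{1}{- \frac{1959}{7}} = - \frac{7}{1959}$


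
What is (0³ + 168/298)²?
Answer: 7056/22201 ≈ 0.31782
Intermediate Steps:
(0³ + 168/298)² = (0 + 168*(1/298))² = (0 + 84/149)² = (84/149)² = 7056/22201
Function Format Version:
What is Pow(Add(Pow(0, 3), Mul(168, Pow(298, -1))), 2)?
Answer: Rational(7056, 22201) ≈ 0.31782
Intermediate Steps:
Pow(Add(Pow(0, 3), Mul(168, Pow(298, -1))), 2) = Pow(Add(0, Mul(168, Rational(1, 298))), 2) = Pow(Add(0, Rational(84, 149)), 2) = Pow(Rational(84, 149), 2) = Rational(7056, 22201)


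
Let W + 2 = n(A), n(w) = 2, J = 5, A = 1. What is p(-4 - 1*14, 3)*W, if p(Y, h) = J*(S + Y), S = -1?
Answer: 0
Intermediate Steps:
W = 0 (W = -2 + 2 = 0)
p(Y, h) = -5 + 5*Y (p(Y, h) = 5*(-1 + Y) = -5 + 5*Y)
p(-4 - 1*14, 3)*W = (-5 + 5*(-4 - 1*14))*0 = (-5 + 5*(-4 - 14))*0 = (-5 + 5*(-18))*0 = (-5 - 90)*0 = -95*0 = 0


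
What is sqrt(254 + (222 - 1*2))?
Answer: sqrt(474) ≈ 21.772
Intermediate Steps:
sqrt(254 + (222 - 1*2)) = sqrt(254 + (222 - 2)) = sqrt(254 + 220) = sqrt(474)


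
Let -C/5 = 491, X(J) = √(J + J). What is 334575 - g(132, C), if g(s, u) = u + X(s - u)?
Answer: 337030 - √5174 ≈ 3.3696e+5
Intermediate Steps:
X(J) = √2*√J (X(J) = √(2*J) = √2*√J)
C = -2455 (C = -5*491 = -2455)
g(s, u) = u + √2*√(s - u)
334575 - g(132, C) = 334575 - (-2455 + √(-2*(-2455) + 2*132)) = 334575 - (-2455 + √(4910 + 264)) = 334575 - (-2455 + √5174) = 334575 + (2455 - √5174) = 337030 - √5174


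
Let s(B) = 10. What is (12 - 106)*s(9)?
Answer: -940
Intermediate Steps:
(12 - 106)*s(9) = (12 - 106)*10 = -94*10 = -940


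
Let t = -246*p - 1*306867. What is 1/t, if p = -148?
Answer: -1/270459 ≈ -3.6974e-6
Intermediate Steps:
t = -270459 (t = -246*(-148) - 1*306867 = 36408 - 306867 = -270459)
1/t = 1/(-270459) = -1/270459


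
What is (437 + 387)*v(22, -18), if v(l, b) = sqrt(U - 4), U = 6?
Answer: 824*sqrt(2) ≈ 1165.3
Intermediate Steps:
v(l, b) = sqrt(2) (v(l, b) = sqrt(6 - 4) = sqrt(2))
(437 + 387)*v(22, -18) = (437 + 387)*sqrt(2) = 824*sqrt(2)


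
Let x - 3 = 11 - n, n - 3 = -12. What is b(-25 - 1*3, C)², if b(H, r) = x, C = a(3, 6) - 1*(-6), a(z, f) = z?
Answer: 529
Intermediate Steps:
n = -9 (n = 3 - 12 = -9)
C = 9 (C = 3 - 1*(-6) = 3 + 6 = 9)
x = 23 (x = 3 + (11 - 1*(-9)) = 3 + (11 + 9) = 3 + 20 = 23)
b(H, r) = 23
b(-25 - 1*3, C)² = 23² = 529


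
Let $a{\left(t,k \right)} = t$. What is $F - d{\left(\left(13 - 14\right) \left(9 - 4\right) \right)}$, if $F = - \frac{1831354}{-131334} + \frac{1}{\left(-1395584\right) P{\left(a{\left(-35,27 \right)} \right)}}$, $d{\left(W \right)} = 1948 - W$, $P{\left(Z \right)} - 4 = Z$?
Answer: $- \frac{786968061945947}{405851178624} \approx -1939.1$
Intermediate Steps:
$P{\left(Z \right)} = 4 + Z$
$F = \frac{5659289906725}{405851178624}$ ($F = - \frac{1831354}{-131334} + \frac{1}{\left(-1395584\right) \left(4 - 35\right)} = \left(-1831354\right) \left(- \frac{1}{131334}\right) - \frac{1}{1395584 \left(-31\right)} = \frac{130811}{9381} - - \frac{1}{43263104} = \frac{130811}{9381} + \frac{1}{43263104} = \frac{5659289906725}{405851178624} \approx 13.944$)
$F - d{\left(\left(13 - 14\right) \left(9 - 4\right) \right)} = \frac{5659289906725}{405851178624} - \left(1948 - \left(13 - 14\right) \left(9 - 4\right)\right) = \frac{5659289906725}{405851178624} - \left(1948 - - (9 - 4)\right) = \frac{5659289906725}{405851178624} - \left(1948 - \left(-1\right) 5\right) = \frac{5659289906725}{405851178624} - \left(1948 - -5\right) = \frac{5659289906725}{405851178624} - \left(1948 + 5\right) = \frac{5659289906725}{405851178624} - 1953 = - \frac{786968061945947}{405851178624}$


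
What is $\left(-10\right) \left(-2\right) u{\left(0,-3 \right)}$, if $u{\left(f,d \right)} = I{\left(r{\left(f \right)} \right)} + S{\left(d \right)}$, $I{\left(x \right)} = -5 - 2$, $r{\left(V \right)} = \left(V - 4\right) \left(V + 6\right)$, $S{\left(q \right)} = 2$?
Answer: $-100$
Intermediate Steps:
$r{\left(V \right)} = \left(-4 + V\right) \left(6 + V\right)$
$I{\left(x \right)} = -7$
$u{\left(f,d \right)} = -5$ ($u{\left(f,d \right)} = -7 + 2 = -5$)
$\left(-10\right) \left(-2\right) u{\left(0,-3 \right)} = \left(-10\right) \left(-2\right) \left(-5\right) = 20 \left(-5\right) = -100$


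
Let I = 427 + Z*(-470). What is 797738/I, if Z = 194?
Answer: -797738/90753 ≈ -8.7902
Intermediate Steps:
I = -90753 (I = 427 + 194*(-470) = 427 - 91180 = -90753)
797738/I = 797738/(-90753) = 797738*(-1/90753) = -797738/90753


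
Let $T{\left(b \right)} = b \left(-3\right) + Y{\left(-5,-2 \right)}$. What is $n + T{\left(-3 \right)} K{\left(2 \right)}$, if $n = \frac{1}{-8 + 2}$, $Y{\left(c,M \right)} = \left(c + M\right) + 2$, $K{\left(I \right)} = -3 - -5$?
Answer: $\frac{47}{6} \approx 7.8333$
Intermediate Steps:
$K{\left(I \right)} = 2$ ($K{\left(I \right)} = -3 + 5 = 2$)
$Y{\left(c,M \right)} = 2 + M + c$ ($Y{\left(c,M \right)} = \left(M + c\right) + 2 = 2 + M + c$)
$n = - \frac{1}{6}$ ($n = \frac{1}{-6} = - \frac{1}{6} \approx -0.16667$)
$T{\left(b \right)} = -5 - 3 b$ ($T{\left(b \right)} = b \left(-3\right) - 5 = - 3 b - 5 = -5 - 3 b$)
$n + T{\left(-3 \right)} K{\left(2 \right)} = - \frac{1}{6} + \left(-5 - -9\right) 2 = - \frac{1}{6} + \left(-5 + 9\right) 2 = - \frac{1}{6} + 4 \cdot 2 = - \frac{1}{6} + 8 = \frac{47}{6}$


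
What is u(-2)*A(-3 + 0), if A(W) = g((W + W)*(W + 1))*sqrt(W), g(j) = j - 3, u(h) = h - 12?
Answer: -126*I*sqrt(3) ≈ -218.24*I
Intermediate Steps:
u(h) = -12 + h
g(j) = -3 + j
A(W) = sqrt(W)*(-3 + 2*W*(1 + W)) (A(W) = (-3 + (W + W)*(W + 1))*sqrt(W) = (-3 + (2*W)*(1 + W))*sqrt(W) = (-3 + 2*W*(1 + W))*sqrt(W) = sqrt(W)*(-3 + 2*W*(1 + W)))
u(-2)*A(-3 + 0) = (-12 - 2)*(sqrt(-3 + 0)*(-3 + 2*(-3 + 0)*(1 + (-3 + 0)))) = -14*sqrt(-3)*(-3 + 2*(-3)*(1 - 3)) = -14*I*sqrt(3)*(-3 + 2*(-3)*(-2)) = -14*I*sqrt(3)*(-3 + 12) = -14*I*sqrt(3)*9 = -126*I*sqrt(3)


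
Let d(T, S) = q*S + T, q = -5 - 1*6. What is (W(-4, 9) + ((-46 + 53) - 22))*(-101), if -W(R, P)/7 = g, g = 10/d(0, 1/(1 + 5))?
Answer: -25755/11 ≈ -2341.4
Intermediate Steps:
q = -11 (q = -5 - 6 = -11)
d(T, S) = T - 11*S (d(T, S) = -11*S + T = T - 11*S)
g = -60/11 (g = 10/(0 - 11/(1 + 5)) = 10/(0 - 11/6) = 10/(-11/6) = 10*(-6/11) = -60/11 ≈ -5.4545)
W(R, P) = 420/11 (W(R, P) = -7*(-60/11) = 420/11)
(W(-4, 9) + ((-46 + 53) - 22))*(-101) = (420/11 + ((-46 + 53) - 22))*(-101) = (420/11 + (7 - 22))*(-101) = (420/11 - 15)*(-101) = (255/11)*(-101) = -25755/11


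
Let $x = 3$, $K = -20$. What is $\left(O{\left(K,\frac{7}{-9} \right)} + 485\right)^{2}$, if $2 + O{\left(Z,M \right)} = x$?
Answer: $236196$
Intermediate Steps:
$O{\left(Z,M \right)} = 1$ ($O{\left(Z,M \right)} = -2 + 3 = 1$)
$\left(O{\left(K,\frac{7}{-9} \right)} + 485\right)^{2} = \left(1 + 485\right)^{2} = 486^{2} = 236196$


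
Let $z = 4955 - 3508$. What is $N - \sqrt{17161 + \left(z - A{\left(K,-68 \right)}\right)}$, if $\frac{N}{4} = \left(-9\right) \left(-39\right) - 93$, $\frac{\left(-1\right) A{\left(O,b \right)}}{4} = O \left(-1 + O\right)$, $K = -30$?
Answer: $1032 - 2 \sqrt{5582} \approx 882.57$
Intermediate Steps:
$A{\left(O,b \right)} = - 4 O \left(-1 + O\right)$
$z = 1447$ ($z = 4955 - 3508 = 1447$)
$N = 1032$ ($N = 4 \left(\left(-9\right) \left(-39\right) - 93\right) = 4 \left(351 - 93\right) = 4 \cdot 258 = 1032$)
$N - \sqrt{17161 + \left(z - A{\left(K,-68 \right)}\right)} = 1032 - \sqrt{17161 - \left(-1447 + 4 \left(-30\right) \left(1 - -30\right)\right)} = 1032 - \sqrt{17161 - \left(-1447 + 4 \left(-30\right) \left(1 + 30\right)\right)} = 1032 - \sqrt{17161 - \left(-1447 + 4 \left(-30\right) 31\right)} = 1032 - \sqrt{17161 + \left(1447 - -3720\right)} = 1032 - \sqrt{17161 + \left(1447 + 3720\right)} = 1032 - \sqrt{17161 + 5167} = 1032 - \sqrt{22328} = 1032 - 2 \sqrt{5582}$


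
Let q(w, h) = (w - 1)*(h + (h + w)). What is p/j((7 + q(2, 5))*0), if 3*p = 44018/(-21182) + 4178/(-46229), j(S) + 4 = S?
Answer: 1061703259/5875336068 ≈ 0.18071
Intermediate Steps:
q(w, h) = (-1 + w)*(w + 2*h)
j(S) = -4 + S
p = -1061703259/1468834017 (p = (44018/(-21182) + 4178/(-46229))/3 = (44018*(-1/21182) + 4178*(-1/46229))/3 = (-22009/10591 - 4178/46229)/3 = (⅓)*(-1061703259/489611339) = -1061703259/1468834017 ≈ -0.72282)
p/j((7 + q(2, 5))*0) = -1061703259/(1468834017*(-4 + (7 + (2² - 1*2 - 2*5 + 2*5*2))*0)) = -1061703259/(1468834017*(-4 + (7 + (4 - 2 - 10 + 20))*0)) = -1061703259/(1468834017*(-4 + (7 + 12)*0)) = -1061703259/(1468834017*(-4 + 19*0)) = -1061703259/(1468834017*(-4 + 0)) = -1061703259/1468834017/(-4) = -1061703259/1468834017*(-¼) = 1061703259/5875336068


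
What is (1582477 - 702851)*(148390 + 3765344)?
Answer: 3442622183484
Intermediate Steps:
(1582477 - 702851)*(148390 + 3765344) = 879626*3913734 = 3442622183484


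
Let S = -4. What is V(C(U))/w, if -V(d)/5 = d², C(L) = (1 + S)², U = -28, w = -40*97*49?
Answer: 81/38024 ≈ 0.0021302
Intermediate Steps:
w = -190120 (w = -3880*49 = -190120)
C(L) = 9 (C(L) = (1 - 4)² = (-3)² = 9)
V(d) = -5*d²
V(C(U))/w = -5*9²/(-190120) = -5*81*(-1/190120) = -405*(-1/190120) = 81/38024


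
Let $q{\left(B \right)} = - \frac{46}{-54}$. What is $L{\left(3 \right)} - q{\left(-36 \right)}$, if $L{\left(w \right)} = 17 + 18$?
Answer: $\frac{922}{27} \approx 34.148$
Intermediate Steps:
$L{\left(w \right)} = 35$
$q{\left(B \right)} = \frac{23}{27}$ ($q{\left(B \right)} = \left(-46\right) \left(- \frac{1}{54}\right) = \frac{23}{27}$)
$L{\left(3 \right)} - q{\left(-36 \right)} = 35 - \frac{23}{27} = \frac{922}{27}$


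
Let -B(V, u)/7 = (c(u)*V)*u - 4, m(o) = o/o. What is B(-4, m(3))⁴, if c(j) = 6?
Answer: 1475789056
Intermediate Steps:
m(o) = 1
B(V, u) = 28 - 42*V*u (B(V, u) = -7*((6*V)*u - 4) = -7*(6*V*u - 4) = -7*(-4 + 6*V*u) = 28 - 42*V*u)
B(-4, m(3))⁴ = (28 - 42*(-4)*1)⁴ = (28 + 168)⁴ = 196⁴ = 1475789056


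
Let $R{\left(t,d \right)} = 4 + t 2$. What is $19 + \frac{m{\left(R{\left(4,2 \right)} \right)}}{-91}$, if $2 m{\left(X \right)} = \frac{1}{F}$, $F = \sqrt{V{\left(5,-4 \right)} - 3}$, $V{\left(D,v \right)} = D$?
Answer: $19 - \frac{\sqrt{2}}{364} \approx 18.996$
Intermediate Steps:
$F = \sqrt{2}$ ($F = \sqrt{5 - 3} = \sqrt{2} \approx 1.4142$)
$R{\left(t,d \right)} = 4 + 2 t$
$m{\left(X \right)} = \frac{\sqrt{2}}{4}$ ($m{\left(X \right)} = \frac{1}{2 \sqrt{2}} = \frac{\frac{1}{2} \sqrt{2}}{2} = \frac{\sqrt{2}}{4}$)
$19 + \frac{m{\left(R{\left(4,2 \right)} \right)}}{-91} = 19 + \frac{\frac{1}{4} \sqrt{2}}{-91} = 19 + \frac{\sqrt{2}}{4} \left(- \frac{1}{91}\right) = 19 - \frac{\sqrt{2}}{364}$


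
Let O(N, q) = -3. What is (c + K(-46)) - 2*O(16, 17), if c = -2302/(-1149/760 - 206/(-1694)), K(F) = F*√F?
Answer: 1487212978/894923 - 46*I*√46 ≈ 1661.8 - 311.99*I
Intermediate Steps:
K(F) = F^(3/2)
c = 1481843440/894923 (c = -2302/(-1149*1/760 - 206*(-1/1694)) = -2302/(-1149/760 + 103/847) = -2302/(-894923/643720) = -2302*(-643720/894923) = 1481843440/894923 ≈ 1655.8)
(c + K(-46)) - 2*O(16, 17) = (1481843440/894923 + (-46)^(3/2)) - 2*(-3) = (1481843440/894923 - 46*I*√46) + 6 = 1487212978/894923 - 46*I*√46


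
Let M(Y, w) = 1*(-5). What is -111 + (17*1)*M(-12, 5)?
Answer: -196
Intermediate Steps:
M(Y, w) = -5
-111 + (17*1)*M(-12, 5) = -111 + (17*1)*(-5) = -111 + 17*(-5) = -111 - 85 = -196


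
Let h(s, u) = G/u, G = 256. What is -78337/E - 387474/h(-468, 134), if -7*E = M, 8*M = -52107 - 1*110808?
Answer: -2114979204593/10426560 ≈ -2.0285e+5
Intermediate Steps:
h(s, u) = 256/u
M = -162915/8 (M = (-52107 - 1*110808)/8 = (-52107 - 110808)/8 = (⅛)*(-162915) = -162915/8 ≈ -20364.)
E = 162915/56 (E = -⅐*(-162915/8) = 162915/56 ≈ 2909.2)
-78337/E - 387474/h(-468, 134) = -78337/162915/56 - 387474/(256/134) = -78337*56/162915 - 387474/(256*(1/134)) = -4386872/162915 - 387474/128/67 = -4386872/162915 - 387474*67/128 = -4386872/162915 - 12980379/64 = -2114979204593/10426560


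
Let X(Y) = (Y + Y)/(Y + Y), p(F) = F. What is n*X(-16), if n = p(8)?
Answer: 8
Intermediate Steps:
n = 8
X(Y) = 1 (X(Y) = (2*Y)/((2*Y)) = (2*Y)*(1/(2*Y)) = 1)
n*X(-16) = 8*1 = 8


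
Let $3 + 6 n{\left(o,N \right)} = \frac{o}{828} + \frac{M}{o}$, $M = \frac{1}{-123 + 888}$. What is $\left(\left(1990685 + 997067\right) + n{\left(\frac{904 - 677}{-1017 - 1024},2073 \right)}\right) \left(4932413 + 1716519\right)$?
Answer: $\frac{14081750878276926873511}{708859710} \approx 1.9865 \cdot 10^{13}$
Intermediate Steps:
$M = \frac{1}{765} \approx 0.0013072$
$n{\left(o,N \right)} = - \frac{1}{2} + \frac{1}{4590 o} + \frac{o}{4968}$ ($n{\left(o,N \right)} = - \frac{1}{2} + \frac{\frac{o}{828} + \frac{1}{765 o}}{6} = - \frac{1}{2} + \frac{\frac{1}{765 o} + \frac{o}{828}}{6} = - \frac{1}{2} + \left(\frac{1}{4590 o} + \frac{o}{4968}\right) = - \frac{1}{2} + \frac{1}{4590 o} + \frac{o}{4968}$)
$\left(\left(1990685 + 997067\right) + n{\left(\frac{904 - 677}{-1017 - 1024},2073 \right)}\right) \left(4932413 + 1716519\right) = \left(\left(1990685 + 997067\right) + \frac{92 + 85 \frac{904 - 677}{-1017 - 1024} \left(-2484 + \frac{904 - 677}{-1017 - 1024}\right)}{422280 \frac{904 - 677}{-1017 - 1024}}\right) \left(4932413 + 1716519\right) = \left(2987752 + \frac{92 + 85 \frac{227}{-2041} \left(-2484 + \frac{227}{-2041}\right)}{422280 \frac{227}{-2041}}\right) 6648932 = \left(2987752 + \frac{92 + 85 \cdot 227 \left(- \frac{1}{2041}\right) \left(-2484 + 227 \left(- \frac{1}{2041}\right)\right)}{422280 \cdot 227 \left(- \frac{1}{2041}\right)}\right) 6648932 = \left(2987752 + \frac{92 + 85 \left(- \frac{227}{2041}\right) \left(-2484 - \frac{227}{2041}\right)}{422280 \left(- \frac{227}{2041}\right)}\right) 6648932 = \left(2987752 + \frac{1}{422280} \left(- \frac{2041}{227}\right) \left(92 + 85 \left(- \frac{227}{2041}\right) \left(- \frac{5070071}{2041}\right)\right)\right) 6648932 = \left(2987752 + \frac{1}{422280} \left(- \frac{2041}{227}\right) \left(92 + \frac{97827019945}{4165681}\right)\right) 6648932 = \left(2987752 + \frac{1}{422280} \left(- \frac{2041}{227}\right) \frac{98210262597}{4165681}\right) 6648932 = \left(2987752 - \frac{32736754199}{65215093320}\right) 6648932 = \frac{194846492760262441}{65215093320} \cdot 6648932 = \frac{14081750878276926873511}{708859710}$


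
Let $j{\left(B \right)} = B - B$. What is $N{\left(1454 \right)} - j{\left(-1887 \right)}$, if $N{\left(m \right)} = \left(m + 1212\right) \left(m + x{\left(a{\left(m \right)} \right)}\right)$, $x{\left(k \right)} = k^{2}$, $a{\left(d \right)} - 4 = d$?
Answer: $5671163188$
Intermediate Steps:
$a{\left(d \right)} = 4 + d$
$j{\left(B \right)} = 0$
$N{\left(m \right)} = \left(1212 + m\right) \left(m + \left(4 + m\right)^{2}\right)$ ($N{\left(m \right)} = \left(m + 1212\right) \left(m + \left(4 + m\right)^{2}\right) = \left(1212 + m\right) \left(m + \left(4 + m\right)^{2}\right)$)
$N{\left(1454 \right)} - j{\left(-1887 \right)} = \left(19392 + 1454^{3} + 1221 \cdot 1454^{2} + 10924 \cdot 1454\right) - 0 = \left(19392 + 3073924664 + 1221 \cdot 2114116 + 15883496\right) + 0 = \left(19392 + 3073924664 + 2581335636 + 15883496\right) + 0 = 5671163188 + 0 = 5671163188$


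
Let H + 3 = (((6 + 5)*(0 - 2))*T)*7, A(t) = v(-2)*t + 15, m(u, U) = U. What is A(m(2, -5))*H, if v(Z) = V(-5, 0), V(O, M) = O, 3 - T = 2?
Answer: -6280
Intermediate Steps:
T = 1 (T = 3 - 1*2 = 3 - 2 = 1)
v(Z) = -5
A(t) = 15 - 5*t (A(t) = -5*t + 15 = 15 - 5*t)
H = -157 (H = -3 + (((6 + 5)*(0 - 2))*1)*7 = -3 + ((11*(-2))*1)*7 = -3 - 22*1*7 = -3 - 22*7 = -3 - 154 = -157)
A(m(2, -5))*H = (15 - 5*(-5))*(-157) = (15 + 25)*(-157) = 40*(-157) = -6280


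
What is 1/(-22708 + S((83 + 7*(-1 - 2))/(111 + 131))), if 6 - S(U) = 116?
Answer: -1/22818 ≈ -4.3825e-5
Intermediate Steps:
S(U) = -110 (S(U) = 6 - 1*116 = 6 - 116 = -110)
1/(-22708 + S((83 + 7*(-1 - 2))/(111 + 131))) = 1/(-22708 - 110) = 1/(-22818) = -1/22818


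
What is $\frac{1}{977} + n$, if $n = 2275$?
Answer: $\frac{2222676}{977} \approx 2275.0$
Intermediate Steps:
$\frac{1}{977} + n = \frac{1}{977} + 2275 = \frac{2222676}{977}$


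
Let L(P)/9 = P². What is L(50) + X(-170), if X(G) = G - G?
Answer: 22500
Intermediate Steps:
X(G) = 0
L(P) = 9*P²
L(50) + X(-170) = 9*50² + 0 = 9*2500 + 0 = 22500 + 0 = 22500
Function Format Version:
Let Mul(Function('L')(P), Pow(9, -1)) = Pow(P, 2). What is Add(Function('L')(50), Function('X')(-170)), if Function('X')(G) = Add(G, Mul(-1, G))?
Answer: 22500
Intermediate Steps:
Function('X')(G) = 0
Function('L')(P) = Mul(9, Pow(P, 2))
Add(Function('L')(50), Function('X')(-170)) = Add(Mul(9, Pow(50, 2)), 0) = Add(Mul(9, 2500), 0) = Add(22500, 0) = 22500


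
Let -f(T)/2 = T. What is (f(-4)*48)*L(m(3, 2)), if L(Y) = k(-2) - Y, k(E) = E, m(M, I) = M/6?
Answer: -960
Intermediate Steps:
m(M, I) = M/6 (m(M, I) = M*(⅙) = M/6)
f(T) = -2*T
L(Y) = -2 - Y
(f(-4)*48)*L(m(3, 2)) = (-2*(-4)*48)*(-2 - 3/6) = (8*48)*(-2 - 1*½) = 384*(-2 - ½) = 384*(-5/2) = -960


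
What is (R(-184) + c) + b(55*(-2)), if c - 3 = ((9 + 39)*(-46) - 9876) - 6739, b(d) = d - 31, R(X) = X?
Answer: -19145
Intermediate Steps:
b(d) = -31 + d
c = -18820 (c = 3 + (((9 + 39)*(-46) - 9876) - 6739) = 3 + ((48*(-46) - 9876) - 6739) = 3 + ((-2208 - 9876) - 6739) = 3 + (-12084 - 6739) = 3 - 18823 = -18820)
(R(-184) + c) + b(55*(-2)) = (-184 - 18820) + (-31 + 55*(-2)) = -19004 + (-31 - 110) = -19004 - 141 = -19145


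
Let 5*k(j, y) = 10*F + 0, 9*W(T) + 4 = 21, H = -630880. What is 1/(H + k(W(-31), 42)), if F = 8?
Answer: -1/630864 ≈ -1.5851e-6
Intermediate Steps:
W(T) = 17/9 (W(T) = -4/9 + (1/9)*21 = -4/9 + 7/3 = 17/9)
k(j, y) = 16 (k(j, y) = (10*8 + 0)/5 = (80 + 0)/5 = (1/5)*80 = 16)
1/(H + k(W(-31), 42)) = 1/(-630880 + 16) = 1/(-630864) = -1/630864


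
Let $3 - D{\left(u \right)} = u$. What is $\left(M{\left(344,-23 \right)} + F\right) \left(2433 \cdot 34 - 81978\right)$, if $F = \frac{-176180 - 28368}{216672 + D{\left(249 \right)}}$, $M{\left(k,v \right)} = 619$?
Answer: $\frac{16586630104}{36071} \approx 4.5983 \cdot 10^{5}$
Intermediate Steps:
$D{\left(u \right)} = 3 - u$
$F = - \frac{102274}{108213}$ ($F = \frac{-176180 - 28368}{216672 + \left(3 - 249\right)} = - \frac{204548}{216672 + \left(3 - 249\right)} = - \frac{204548}{216672 - 246} = - \frac{204548}{216426} = \left(-204548\right) \frac{1}{216426} = - \frac{102274}{108213} \approx -0.94512$)
$\left(M{\left(344,-23 \right)} + F\right) \left(2433 \cdot 34 - 81978\right) = \left(619 - \frac{102274}{108213}\right) \left(2433 \cdot 34 - 81978\right) = \frac{66881573 \left(82722 - 81978\right)}{108213} = \frac{66881573}{108213} \cdot 744 = \frac{16586630104}{36071}$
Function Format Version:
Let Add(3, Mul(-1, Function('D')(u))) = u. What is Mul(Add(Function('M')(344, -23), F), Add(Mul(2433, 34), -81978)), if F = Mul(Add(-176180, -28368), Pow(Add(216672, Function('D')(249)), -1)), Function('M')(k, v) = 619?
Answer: Rational(16586630104, 36071) ≈ 4.5983e+5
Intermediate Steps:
Function('D')(u) = Add(3, Mul(-1, u))
F = Rational(-102274, 108213) (F = Mul(Add(-176180, -28368), Pow(Add(216672, Add(3, Mul(-1, 249))), -1)) = Mul(-204548, Pow(Add(216672, Add(3, -249)), -1)) = Mul(-204548, Pow(Add(216672, -246), -1)) = Mul(-204548, Pow(216426, -1)) = Mul(-204548, Rational(1, 216426)) = Rational(-102274, 108213) ≈ -0.94512)
Mul(Add(Function('M')(344, -23), F), Add(Mul(2433, 34), -81978)) = Mul(Add(619, Rational(-102274, 108213)), Add(Mul(2433, 34), -81978)) = Mul(Rational(66881573, 108213), Add(82722, -81978)) = Mul(Rational(66881573, 108213), 744) = Rational(16586630104, 36071)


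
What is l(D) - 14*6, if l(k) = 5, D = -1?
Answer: -79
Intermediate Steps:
l(D) - 14*6 = 5 - 14*6 = 5 - 84 = -79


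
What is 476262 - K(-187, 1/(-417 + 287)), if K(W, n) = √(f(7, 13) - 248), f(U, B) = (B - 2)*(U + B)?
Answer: 476262 - 2*I*√7 ≈ 4.7626e+5 - 5.2915*I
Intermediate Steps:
f(U, B) = (-2 + B)*(B + U)
K(W, n) = 2*I*√7 (K(W, n) = √((13² - 2*13 - 2*7 + 13*7) - 248) = √((169 - 26 - 14 + 91) - 248) = √(220 - 248) = √(-28) = 2*I*√7)
476262 - K(-187, 1/(-417 + 287)) = 476262 - 2*I*√7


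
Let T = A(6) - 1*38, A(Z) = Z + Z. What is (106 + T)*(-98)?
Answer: -7840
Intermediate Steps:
A(Z) = 2*Z
T = -26 (T = 2*6 - 1*38 = 12 - 38 = -26)
(106 + T)*(-98) = (106 - 26)*(-98) = 80*(-98) = -7840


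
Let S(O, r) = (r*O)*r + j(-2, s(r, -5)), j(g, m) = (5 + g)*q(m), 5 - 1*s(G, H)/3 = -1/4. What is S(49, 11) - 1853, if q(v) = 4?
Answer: 4088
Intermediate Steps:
s(G, H) = 63/4 (s(G, H) = 15 - (-3)/4 = 15 - 3*(-1/4) = 15 + 3/4 = 63/4)
j(g, m) = 20 + 4*g (j(g, m) = (5 + g)*4 = 20 + 4*g)
S(O, r) = 12 + O*r**2 (S(O, r) = (r*O)*r + (20 + 4*(-2)) = (O*r)*r + (20 - 8) = O*r**2 + 12 = 12 + O*r**2)
S(49, 11) - 1853 = (12 + 49*11**2) - 1853 = (12 + 49*121) - 1853 = (12 + 5929) - 1853 = 5941 - 1853 = 4088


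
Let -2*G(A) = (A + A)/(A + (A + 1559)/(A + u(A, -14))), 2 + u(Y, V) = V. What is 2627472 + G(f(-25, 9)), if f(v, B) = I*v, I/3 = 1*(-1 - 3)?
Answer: 228744999648/87059 ≈ 2.6275e+6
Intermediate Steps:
u(Y, V) = -2 + V
I = -12 (I = 3*(1*(-1 - 3)) = 3*(1*(-4)) = 3*(-4) = -12)
f(v, B) = -12*v
G(A) = -A/(A + (1559 + A)/(-16 + A)) (G(A) = -(A + A)/(2*(A + (A + 1559)/(A + (-2 - 14)))) = -2*A/(2*(A + (1559 + A)/(A - 16))) = -2*A/(2*(A + (1559 + A)/(-16 + A))) = -A/(A + (1559 + A)/(-16 + A)))
2627472 + G(f(-25, 9)) = 2627472 + (-12*(-25))*(16 - (-12)*(-25))/(1559 + (-12*(-25))² - (-180)*(-25)) = 2627472 + 300*(16 - 1*300)/(1559 + 300² - 15*300) = 2627472 + 300*(16 - 300)/(1559 + 90000 - 4500) = 2627472 + 300*(-284)/87059 = 2627472 + 300*(1/87059)*(-284) = 2627472 - 85200/87059 = 228744999648/87059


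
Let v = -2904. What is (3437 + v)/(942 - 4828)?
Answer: -533/3886 ≈ -0.13716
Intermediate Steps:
(3437 + v)/(942 - 4828) = (3437 - 2904)/(942 - 4828) = 533/(-3886) = 533*(-1/3886) = -533/3886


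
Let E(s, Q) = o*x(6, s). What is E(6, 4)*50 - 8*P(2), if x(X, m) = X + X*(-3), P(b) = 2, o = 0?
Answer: -16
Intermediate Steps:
x(X, m) = -2*X (x(X, m) = X - 3*X = -2*X)
E(s, Q) = 0 (E(s, Q) = 0*(-2*6) = 0*(-12) = 0)
E(6, 4)*50 - 8*P(2) = 0*50 - 8*2 = 0 - 16 = -16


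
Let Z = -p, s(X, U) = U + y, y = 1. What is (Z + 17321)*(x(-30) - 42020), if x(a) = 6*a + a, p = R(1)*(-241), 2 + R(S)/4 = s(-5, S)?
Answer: -731465830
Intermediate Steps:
s(X, U) = 1 + U (s(X, U) = U + 1 = 1 + U)
R(S) = -4 + 4*S (R(S) = -8 + 4*(1 + S) = -8 + (4 + 4*S) = -4 + 4*S)
p = 0 (p = (-4 + 4*1)*(-241) = (-4 + 4)*(-241) = 0*(-241) = 0)
x(a) = 7*a
Z = 0 (Z = -1*0 = 0)
(Z + 17321)*(x(-30) - 42020) = (0 + 17321)*(7*(-30) - 42020) = 17321*(-210 - 42020) = 17321*(-42230) = -731465830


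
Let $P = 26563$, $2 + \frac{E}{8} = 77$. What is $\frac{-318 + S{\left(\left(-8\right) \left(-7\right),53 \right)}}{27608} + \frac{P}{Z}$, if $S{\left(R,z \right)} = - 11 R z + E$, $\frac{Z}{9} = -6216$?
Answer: $- \frac{45429193}{27580392} \approx -1.6472$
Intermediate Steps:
$E = 600$ ($E = -16 + 8 \cdot 77 = -16 + 616 = 600$)
$Z = -55944$ ($Z = 9 \left(-6216\right) = -55944$)
$S{\left(R,z \right)} = 600 - 11 R z$ ($S{\left(R,z \right)} = - 11 R z + 600 = 600 - 11 R z$)
$\frac{-318 + S{\left(\left(-8\right) \left(-7\right),53 \right)}}{27608} + \frac{P}{Z} = \frac{-318 + \left(600 - 11 \left(\left(-8\right) \left(-7\right)\right) 53\right)}{27608} + \frac{26563}{-55944} = \left(-318 + \left(600 - 616 \cdot 53\right)\right) \frac{1}{27608} + 26563 \left(- \frac{1}{55944}\right) = \left(-318 + \left(600 - 32648\right)\right) \frac{1}{27608} - \frac{26563}{55944} = \left(-318 - 32048\right) \frac{1}{27608} - \frac{26563}{55944} = \left(-32366\right) \frac{1}{27608} - \frac{26563}{55944} = - \frac{16183}{13804} - \frac{26563}{55944} = - \frac{45429193}{27580392}$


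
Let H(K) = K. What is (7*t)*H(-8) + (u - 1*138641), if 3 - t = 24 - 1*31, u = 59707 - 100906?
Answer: -180400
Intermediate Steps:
u = -41199
t = 10 (t = 3 - (24 - 1*31) = 3 - (24 - 31) = 3 - 1*(-7) = 3 + 7 = 10)
(7*t)*H(-8) + (u - 1*138641) = (7*10)*(-8) + (-41199 - 1*138641) = 70*(-8) + (-41199 - 138641) = -560 - 179840 = -180400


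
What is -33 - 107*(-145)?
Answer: 15482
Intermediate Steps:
-33 - 107*(-145) = -33 + 15515 = 15482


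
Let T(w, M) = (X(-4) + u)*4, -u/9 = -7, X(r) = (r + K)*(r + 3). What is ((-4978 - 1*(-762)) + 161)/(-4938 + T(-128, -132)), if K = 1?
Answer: 4055/4674 ≈ 0.86757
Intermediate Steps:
X(r) = (1 + r)*(3 + r) (X(r) = (r + 1)*(r + 3) = (1 + r)*(3 + r))
u = 63 (u = -9*(-7) = 63)
T(w, M) = 264 (T(w, M) = ((3 + (-4)**2 + 4*(-4)) + 63)*4 = ((3 + 16 - 16) + 63)*4 = (3 + 63)*4 = 66*4 = 264)
((-4978 - 1*(-762)) + 161)/(-4938 + T(-128, -132)) = ((-4978 - 1*(-762)) + 161)/(-4938 + 264) = ((-4978 + 762) + 161)/(-4674) = (-4216 + 161)*(-1/4674) = -4055*(-1/4674) = 4055/4674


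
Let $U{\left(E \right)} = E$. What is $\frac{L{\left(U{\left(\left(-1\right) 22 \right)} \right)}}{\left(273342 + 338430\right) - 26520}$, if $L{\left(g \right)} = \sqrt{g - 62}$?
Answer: $\frac{i \sqrt{21}}{292626} \approx 1.566 \cdot 10^{-5} i$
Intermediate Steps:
$L{\left(g \right)} = \sqrt{-62 + g}$
$\frac{L{\left(U{\left(\left(-1\right) 22 \right)} \right)}}{\left(273342 + 338430\right) - 26520} = \frac{\sqrt{-62 - 22}}{\left(273342 + 338430\right) - 26520} = \frac{\sqrt{-62 - 22}}{611772 - 26520} = \frac{\sqrt{-84}}{585252} = 2 i \sqrt{21} \cdot \frac{1}{585252} = \frac{i \sqrt{21}}{292626}$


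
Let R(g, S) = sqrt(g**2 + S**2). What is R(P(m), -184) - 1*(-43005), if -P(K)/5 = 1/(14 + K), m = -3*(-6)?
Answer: 43005 + sqrt(34668569)/32 ≈ 43189.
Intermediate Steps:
m = 18
P(K) = -5/(14 + K)
R(g, S) = sqrt(S**2 + g**2)
R(P(m), -184) - 1*(-43005) = sqrt((-184)**2 + (-5/(14 + 18))**2) - 1*(-43005) = sqrt(33856 + (-5/32)**2) + 43005 = sqrt(33856 + 25/1024) + 43005 = sqrt(34668569/1024) + 43005 = sqrt(34668569)/32 + 43005 = 43005 + sqrt(34668569)/32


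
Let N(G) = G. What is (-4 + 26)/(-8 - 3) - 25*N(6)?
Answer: -152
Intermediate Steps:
(-4 + 26)/(-8 - 3) - 25*N(6) = (-4 + 26)/(-8 - 3) - 25*6 = 22/(-11) - 150 = 22*(-1/11) - 150 = -2 - 150 = -152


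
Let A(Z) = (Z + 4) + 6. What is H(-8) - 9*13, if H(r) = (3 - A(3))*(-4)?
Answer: -77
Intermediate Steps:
A(Z) = 10 + Z (A(Z) = (4 + Z) + 6 = 10 + Z)
H(r) = 40 (H(r) = (3 - (10 + 3))*(-4) = (3 - 1*13)*(-4) = (3 - 13)*(-4) = -10*(-4) = 40)
H(-8) - 9*13 = 40 - 9*13 = 40 - 117 = -77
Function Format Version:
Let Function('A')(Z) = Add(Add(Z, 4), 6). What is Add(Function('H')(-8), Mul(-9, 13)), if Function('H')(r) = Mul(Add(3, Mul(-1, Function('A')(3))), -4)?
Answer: -77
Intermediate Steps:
Function('A')(Z) = Add(10, Z) (Function('A')(Z) = Add(Add(4, Z), 6) = Add(10, Z))
Function('H')(r) = 40 (Function('H')(r) = Mul(Add(3, Mul(-1, Add(10, 3))), -4) = Mul(Add(3, Mul(-1, 13)), -4) = Mul(Add(3, -13), -4) = Mul(-10, -4) = 40)
Add(Function('H')(-8), Mul(-9, 13)) = Add(40, Mul(-9, 13)) = Add(40, -117) = -77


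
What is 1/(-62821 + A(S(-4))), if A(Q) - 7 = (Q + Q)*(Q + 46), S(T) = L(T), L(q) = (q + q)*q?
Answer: -1/57822 ≈ -1.7294e-5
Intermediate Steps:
L(q) = 2*q² (L(q) = (2*q)*q = 2*q²)
S(T) = 2*T²
A(Q) = 7 + 2*Q*(46 + Q) (A(Q) = 7 + (Q + Q)*(Q + 46) = 7 + (2*Q)*(46 + Q) = 7 + 2*Q*(46 + Q))
1/(-62821 + A(S(-4))) = 1/(-62821 + (7 + 2*(2*(-4)²)² + 92*(2*(-4)²))) = 1/(-62821 + (7 + 2*(2*16)² + 92*(2*16))) = 1/(-62821 + (7 + 2*32² + 92*32)) = 1/(-62821 + (7 + 2*1024 + 2944)) = 1/(-62821 + (7 + 2048 + 2944)) = 1/(-62821 + 4999) = 1/(-57822) = -1/57822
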